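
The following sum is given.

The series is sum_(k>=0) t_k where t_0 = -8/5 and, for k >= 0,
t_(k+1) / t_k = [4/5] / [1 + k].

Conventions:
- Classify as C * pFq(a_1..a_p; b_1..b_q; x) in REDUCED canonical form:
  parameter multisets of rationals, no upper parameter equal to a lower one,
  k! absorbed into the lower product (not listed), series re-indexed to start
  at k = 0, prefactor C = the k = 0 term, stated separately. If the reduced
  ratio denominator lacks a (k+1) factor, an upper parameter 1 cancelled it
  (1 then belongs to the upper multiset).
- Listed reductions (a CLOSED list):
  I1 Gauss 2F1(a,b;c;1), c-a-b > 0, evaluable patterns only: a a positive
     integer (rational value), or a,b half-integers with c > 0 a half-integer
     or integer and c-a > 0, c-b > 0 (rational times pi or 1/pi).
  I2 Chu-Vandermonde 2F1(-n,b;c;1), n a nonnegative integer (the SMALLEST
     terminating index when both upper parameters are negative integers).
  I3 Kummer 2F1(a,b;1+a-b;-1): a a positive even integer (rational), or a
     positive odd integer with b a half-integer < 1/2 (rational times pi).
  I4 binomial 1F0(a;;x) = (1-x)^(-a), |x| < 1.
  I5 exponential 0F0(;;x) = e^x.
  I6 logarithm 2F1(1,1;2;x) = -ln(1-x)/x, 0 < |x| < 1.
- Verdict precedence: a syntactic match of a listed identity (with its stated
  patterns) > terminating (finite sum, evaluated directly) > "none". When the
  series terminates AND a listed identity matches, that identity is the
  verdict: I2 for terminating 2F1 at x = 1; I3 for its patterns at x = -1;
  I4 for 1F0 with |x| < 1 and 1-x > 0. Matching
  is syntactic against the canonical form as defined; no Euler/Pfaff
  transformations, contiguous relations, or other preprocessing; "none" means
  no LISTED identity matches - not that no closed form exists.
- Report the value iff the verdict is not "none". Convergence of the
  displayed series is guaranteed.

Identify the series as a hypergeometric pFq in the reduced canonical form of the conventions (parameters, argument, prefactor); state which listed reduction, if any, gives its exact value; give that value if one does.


At argument 4/5: a 0F0 with upper {-}, lower {-}, scaled by C = -8/5. Verdict: this is the exponential series (I5) (the 0F0 exponential series at x = 4/5). Exact value: (-8/5) * e^(4/5).

Key step: t_0 = -8/5 here, and factor the ratio over Q (C = -8/5): negated roots = parameters.
Consecutive-term ratio: r(k) = (4/5) * 1 / [(k+1)] ; factor over Q: parameters, x = (4/5), and C = -8/5.


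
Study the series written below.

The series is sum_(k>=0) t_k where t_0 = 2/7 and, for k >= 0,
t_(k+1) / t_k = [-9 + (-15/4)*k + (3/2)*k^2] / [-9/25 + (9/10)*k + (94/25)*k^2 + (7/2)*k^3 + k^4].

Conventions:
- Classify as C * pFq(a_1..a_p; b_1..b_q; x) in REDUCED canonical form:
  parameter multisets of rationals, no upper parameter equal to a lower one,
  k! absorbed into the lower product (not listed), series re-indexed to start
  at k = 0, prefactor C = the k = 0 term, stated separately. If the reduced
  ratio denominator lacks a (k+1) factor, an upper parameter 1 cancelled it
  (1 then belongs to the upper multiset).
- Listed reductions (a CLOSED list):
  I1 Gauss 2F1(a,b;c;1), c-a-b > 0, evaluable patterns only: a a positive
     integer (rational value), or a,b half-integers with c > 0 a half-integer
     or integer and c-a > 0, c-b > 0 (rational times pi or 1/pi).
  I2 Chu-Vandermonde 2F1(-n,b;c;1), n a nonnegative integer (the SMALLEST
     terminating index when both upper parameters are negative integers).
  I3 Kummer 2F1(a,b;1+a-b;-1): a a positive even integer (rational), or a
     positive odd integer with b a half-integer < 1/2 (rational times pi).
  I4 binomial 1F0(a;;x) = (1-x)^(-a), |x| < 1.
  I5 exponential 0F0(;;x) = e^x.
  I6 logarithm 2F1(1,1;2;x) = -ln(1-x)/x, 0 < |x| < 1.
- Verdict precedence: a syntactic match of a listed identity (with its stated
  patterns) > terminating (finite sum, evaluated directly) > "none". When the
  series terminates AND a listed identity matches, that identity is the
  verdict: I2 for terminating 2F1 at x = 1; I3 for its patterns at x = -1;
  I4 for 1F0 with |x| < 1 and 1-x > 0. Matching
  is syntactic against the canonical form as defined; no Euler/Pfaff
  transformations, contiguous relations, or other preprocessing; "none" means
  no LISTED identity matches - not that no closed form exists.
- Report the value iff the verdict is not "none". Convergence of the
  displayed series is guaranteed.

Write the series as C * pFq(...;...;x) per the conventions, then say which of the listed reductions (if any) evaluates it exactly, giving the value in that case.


x = 3/2 here; the reduced form reads 1F2, upper {-4}, lower {-1/5, 6/5}, C = 2/7. Verdict: terminating (-4 upstairs). 5 nonzero terms in all; added directly. Sum: -1299281/7727104.

Key observation: x = (3/2) and the ratio is unreduced: k + 3/2 divides both sides (C = 2/7, x = 3/2).
Step ratio: r(k) = (3/2) * (k-4) / [(k-1/5) (k+6/5) (k+1)] ; factor over Q: parameters, x = (3/2), and C = 2/7.


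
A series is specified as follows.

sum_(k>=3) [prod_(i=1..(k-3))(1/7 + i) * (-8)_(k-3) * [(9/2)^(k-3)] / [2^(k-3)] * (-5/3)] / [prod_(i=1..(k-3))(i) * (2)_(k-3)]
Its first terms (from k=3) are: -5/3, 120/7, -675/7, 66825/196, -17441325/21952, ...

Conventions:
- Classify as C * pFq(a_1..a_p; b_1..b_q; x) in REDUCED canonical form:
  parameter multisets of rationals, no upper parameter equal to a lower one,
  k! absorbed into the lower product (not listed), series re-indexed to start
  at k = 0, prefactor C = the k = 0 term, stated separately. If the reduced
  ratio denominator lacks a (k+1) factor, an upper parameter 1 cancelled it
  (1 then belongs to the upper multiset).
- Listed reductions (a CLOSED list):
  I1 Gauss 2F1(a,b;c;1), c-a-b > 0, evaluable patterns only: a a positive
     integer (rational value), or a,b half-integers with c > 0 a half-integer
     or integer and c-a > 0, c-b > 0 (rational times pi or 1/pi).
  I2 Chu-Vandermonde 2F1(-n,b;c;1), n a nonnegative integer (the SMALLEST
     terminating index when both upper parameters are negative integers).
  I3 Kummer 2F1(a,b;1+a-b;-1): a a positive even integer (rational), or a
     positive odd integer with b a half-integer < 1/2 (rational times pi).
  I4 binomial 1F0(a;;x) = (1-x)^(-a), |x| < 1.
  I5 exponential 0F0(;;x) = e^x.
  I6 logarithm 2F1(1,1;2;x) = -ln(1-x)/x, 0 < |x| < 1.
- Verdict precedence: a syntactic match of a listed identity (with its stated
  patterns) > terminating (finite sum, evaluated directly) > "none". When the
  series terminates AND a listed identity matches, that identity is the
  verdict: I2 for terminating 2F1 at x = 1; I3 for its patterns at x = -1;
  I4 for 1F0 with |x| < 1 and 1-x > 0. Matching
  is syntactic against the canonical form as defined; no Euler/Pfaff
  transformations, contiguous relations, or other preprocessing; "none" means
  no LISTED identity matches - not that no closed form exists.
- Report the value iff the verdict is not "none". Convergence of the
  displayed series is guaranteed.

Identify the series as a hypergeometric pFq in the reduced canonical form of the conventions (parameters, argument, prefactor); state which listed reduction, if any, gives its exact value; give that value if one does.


Classification (C = -5/3): 2F1 with upper {-8, 8/7}, lower {2}, argument x = 9/4. Verdict: terminating - upper parameter -8 makes this a finite sum (last index 8), evaluated exactly. Exact value: -8121982389875/7933841965056.

Structural cue: t_0 being -5/3, the two k-th powers (prefactor -5/3) combine into one argument.
Ratio: r(k) = (9/4) * (k-8) (k+8/7) / [(k+2) (k+1)] - rational in k. x = (9/4); t_0 = -5/3; negate the roots.


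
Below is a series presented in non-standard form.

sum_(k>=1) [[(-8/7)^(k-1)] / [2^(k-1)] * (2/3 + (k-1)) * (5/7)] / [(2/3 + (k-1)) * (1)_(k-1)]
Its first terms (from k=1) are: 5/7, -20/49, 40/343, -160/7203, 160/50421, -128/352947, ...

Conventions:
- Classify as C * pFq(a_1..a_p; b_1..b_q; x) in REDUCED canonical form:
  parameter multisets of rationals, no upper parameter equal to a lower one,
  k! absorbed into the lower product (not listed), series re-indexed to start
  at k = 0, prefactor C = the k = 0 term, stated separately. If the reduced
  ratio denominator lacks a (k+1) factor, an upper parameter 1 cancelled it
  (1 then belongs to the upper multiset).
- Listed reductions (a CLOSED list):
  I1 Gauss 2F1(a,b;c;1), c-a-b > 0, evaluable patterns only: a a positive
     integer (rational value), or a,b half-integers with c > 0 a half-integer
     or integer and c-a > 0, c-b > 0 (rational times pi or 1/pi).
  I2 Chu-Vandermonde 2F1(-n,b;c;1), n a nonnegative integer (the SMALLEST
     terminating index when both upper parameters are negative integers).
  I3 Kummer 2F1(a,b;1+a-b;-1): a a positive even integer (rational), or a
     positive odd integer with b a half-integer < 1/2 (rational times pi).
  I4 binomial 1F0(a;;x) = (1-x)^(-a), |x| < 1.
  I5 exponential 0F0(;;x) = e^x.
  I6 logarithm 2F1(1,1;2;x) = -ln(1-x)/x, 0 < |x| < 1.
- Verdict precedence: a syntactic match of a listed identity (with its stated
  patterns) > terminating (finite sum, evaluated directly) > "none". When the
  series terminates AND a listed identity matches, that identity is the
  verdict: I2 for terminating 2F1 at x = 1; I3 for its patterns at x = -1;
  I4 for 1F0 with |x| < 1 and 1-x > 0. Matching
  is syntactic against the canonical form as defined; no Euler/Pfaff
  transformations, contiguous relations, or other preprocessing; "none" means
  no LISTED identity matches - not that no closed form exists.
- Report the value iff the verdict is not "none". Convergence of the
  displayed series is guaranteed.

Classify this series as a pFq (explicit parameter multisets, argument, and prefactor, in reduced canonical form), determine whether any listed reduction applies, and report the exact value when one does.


Prefactor 5/7, argument -4/7: 0F0 with upper {-} over lower {-}. Verdict: the I5 exponential reduction matches (the 0F0 exponential series at x = -4/7). Sum: (5/7) * e^(-4/7).

Key step: x = (-4/7) and k + 2/3 divides numerator and denominator alike; C = 5/7 after cancelling.
Consecutive-term ratio: r(k) = (-4/7) * 1 / [(k+1)] - rational in k, leading ratio (-4/7); with t_0 = 5/7, classification follows.


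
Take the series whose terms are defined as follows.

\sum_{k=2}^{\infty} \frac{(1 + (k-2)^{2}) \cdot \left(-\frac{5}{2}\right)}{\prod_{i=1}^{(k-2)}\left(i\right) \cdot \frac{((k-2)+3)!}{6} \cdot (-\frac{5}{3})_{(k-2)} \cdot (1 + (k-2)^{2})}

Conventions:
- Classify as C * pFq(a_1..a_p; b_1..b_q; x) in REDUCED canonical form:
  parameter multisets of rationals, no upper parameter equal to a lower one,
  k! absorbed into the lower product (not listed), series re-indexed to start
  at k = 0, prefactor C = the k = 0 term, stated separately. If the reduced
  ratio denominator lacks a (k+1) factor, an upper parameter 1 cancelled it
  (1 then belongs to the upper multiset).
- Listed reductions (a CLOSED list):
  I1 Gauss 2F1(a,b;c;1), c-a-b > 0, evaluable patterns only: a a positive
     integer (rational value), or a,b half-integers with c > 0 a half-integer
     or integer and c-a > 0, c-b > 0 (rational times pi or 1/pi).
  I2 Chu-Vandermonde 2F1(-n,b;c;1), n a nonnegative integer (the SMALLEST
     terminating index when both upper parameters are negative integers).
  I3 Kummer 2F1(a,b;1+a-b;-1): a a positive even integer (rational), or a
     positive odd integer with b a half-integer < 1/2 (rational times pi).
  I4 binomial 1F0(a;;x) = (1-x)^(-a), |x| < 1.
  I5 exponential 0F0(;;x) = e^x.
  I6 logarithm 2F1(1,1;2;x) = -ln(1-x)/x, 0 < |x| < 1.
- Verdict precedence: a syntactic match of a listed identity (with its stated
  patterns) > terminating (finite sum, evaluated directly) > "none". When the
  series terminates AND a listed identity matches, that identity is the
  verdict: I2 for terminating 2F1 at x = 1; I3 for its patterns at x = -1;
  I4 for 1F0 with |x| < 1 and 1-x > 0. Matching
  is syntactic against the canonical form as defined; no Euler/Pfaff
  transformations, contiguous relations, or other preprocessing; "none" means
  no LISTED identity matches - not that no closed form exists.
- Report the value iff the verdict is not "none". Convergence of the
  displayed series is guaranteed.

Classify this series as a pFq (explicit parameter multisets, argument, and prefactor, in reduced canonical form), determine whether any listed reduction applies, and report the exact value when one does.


Canonical form: C = -\frac{5}{2} times 0F2 with upper {-}, lower {-\frac{5}{3}, 4}, x = 1. Verdict: none - at argument 1 the multisets {-} ; {-\frac{5}{3}, 4} match no listed identity.

Key observation: t_0 = -\frac{5}{2} here, and the factor k^2 + 1 cancels (top and bottom), leaving prefactor -5/2.
Adjacent-term ratio: r(k) = 1 * 1 / [(k-\frac{5}{3}) (k+4) (k+1)] - rational in k. x = 1; t_0 = -\frac{5}{2}; negate the roots.


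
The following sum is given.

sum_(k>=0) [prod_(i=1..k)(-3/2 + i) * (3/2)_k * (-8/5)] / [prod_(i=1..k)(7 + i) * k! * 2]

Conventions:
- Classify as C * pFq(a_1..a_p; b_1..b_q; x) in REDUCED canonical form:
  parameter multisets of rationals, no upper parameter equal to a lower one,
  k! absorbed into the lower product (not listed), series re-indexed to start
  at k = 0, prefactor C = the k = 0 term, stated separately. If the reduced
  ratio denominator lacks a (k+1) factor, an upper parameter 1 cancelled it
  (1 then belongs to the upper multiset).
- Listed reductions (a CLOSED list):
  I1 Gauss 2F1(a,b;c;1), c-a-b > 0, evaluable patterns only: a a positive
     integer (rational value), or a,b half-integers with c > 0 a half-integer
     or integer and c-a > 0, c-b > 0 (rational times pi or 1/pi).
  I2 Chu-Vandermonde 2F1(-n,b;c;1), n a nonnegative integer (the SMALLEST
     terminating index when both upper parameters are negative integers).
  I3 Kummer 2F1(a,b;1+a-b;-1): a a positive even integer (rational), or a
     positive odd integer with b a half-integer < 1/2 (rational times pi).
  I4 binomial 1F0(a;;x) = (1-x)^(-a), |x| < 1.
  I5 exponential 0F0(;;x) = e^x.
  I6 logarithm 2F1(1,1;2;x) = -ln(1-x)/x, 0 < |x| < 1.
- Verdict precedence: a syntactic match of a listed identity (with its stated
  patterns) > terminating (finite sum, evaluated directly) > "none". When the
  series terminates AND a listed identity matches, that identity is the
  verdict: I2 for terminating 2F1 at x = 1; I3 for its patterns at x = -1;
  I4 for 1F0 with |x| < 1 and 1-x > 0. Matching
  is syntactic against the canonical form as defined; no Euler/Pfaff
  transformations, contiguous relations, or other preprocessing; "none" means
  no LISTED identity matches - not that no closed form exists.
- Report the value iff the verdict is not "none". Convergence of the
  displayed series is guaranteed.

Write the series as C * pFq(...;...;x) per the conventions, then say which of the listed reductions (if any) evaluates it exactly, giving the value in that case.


Canonical form: C = -4/5 times 2F1 with upper {-1/2, 3/2}, lower {8}, x = 1. Verdict: Gauss's theorem I1 (half-integer case) fires (x = 1; upper {-1/2, 3/2} half-integers, c = 8 in the evaluable pattern). Sum: (-16777216/7432425) / pi.

Key step: with t_0 = -4/5, the constant factors (C = -4/5, x = 1) combine into one prefactor.
Adjacent-term ratio: r(k) = 1 * (k-1/2) (k+3/2) / [(k+8) (k+1)] - poly over poly, x = 1 from leading terms; C = -4/5 at k = 0.


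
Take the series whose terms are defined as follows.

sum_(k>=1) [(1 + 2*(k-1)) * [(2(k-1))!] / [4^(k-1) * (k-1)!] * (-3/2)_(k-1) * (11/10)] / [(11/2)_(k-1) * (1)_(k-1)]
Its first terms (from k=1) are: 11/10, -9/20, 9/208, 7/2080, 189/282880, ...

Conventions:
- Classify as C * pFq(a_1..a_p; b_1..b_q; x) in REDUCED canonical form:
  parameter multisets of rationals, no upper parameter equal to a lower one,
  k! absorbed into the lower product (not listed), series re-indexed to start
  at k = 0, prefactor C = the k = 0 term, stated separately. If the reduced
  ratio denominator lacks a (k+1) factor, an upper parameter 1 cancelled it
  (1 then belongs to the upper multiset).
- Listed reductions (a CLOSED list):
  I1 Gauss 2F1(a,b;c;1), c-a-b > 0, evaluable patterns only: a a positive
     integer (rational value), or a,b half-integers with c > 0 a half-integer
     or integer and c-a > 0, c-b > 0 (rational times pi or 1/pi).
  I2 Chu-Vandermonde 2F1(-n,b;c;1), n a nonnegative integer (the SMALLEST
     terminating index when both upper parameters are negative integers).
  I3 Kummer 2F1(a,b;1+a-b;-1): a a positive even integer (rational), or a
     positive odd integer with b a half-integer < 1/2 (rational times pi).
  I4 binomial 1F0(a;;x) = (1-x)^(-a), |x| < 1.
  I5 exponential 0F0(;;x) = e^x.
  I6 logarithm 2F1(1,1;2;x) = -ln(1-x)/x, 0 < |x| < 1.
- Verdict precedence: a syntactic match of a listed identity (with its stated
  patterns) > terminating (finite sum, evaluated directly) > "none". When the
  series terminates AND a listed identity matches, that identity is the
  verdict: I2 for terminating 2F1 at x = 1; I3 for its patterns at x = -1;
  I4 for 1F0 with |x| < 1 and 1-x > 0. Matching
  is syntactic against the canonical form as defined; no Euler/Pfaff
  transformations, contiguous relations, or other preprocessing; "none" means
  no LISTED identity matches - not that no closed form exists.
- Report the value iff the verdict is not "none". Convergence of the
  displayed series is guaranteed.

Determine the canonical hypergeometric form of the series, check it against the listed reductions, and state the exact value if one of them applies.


At argument 1: a 2F1 with upper {-3/2, 3/2}, lower {11/2}, scaled by C = 11/10. Verdict (x = 1): the half-integer Gauss pattern (I1) applies (x = 1; upper {-3/2, 3/2} half-integers, c = 11/2 in the evaluable pattern). Exact value: (14553/65536) * pi.

First insight: x = 1 and (1)_k (prefactor 11/10) is k! itself.
Ratio: r(k) = 1 * (k-3/2) (k+3/2) / [(k+11/2) (k+1)] - rational; roots negated = parameters, x = 1, C = 11/10.


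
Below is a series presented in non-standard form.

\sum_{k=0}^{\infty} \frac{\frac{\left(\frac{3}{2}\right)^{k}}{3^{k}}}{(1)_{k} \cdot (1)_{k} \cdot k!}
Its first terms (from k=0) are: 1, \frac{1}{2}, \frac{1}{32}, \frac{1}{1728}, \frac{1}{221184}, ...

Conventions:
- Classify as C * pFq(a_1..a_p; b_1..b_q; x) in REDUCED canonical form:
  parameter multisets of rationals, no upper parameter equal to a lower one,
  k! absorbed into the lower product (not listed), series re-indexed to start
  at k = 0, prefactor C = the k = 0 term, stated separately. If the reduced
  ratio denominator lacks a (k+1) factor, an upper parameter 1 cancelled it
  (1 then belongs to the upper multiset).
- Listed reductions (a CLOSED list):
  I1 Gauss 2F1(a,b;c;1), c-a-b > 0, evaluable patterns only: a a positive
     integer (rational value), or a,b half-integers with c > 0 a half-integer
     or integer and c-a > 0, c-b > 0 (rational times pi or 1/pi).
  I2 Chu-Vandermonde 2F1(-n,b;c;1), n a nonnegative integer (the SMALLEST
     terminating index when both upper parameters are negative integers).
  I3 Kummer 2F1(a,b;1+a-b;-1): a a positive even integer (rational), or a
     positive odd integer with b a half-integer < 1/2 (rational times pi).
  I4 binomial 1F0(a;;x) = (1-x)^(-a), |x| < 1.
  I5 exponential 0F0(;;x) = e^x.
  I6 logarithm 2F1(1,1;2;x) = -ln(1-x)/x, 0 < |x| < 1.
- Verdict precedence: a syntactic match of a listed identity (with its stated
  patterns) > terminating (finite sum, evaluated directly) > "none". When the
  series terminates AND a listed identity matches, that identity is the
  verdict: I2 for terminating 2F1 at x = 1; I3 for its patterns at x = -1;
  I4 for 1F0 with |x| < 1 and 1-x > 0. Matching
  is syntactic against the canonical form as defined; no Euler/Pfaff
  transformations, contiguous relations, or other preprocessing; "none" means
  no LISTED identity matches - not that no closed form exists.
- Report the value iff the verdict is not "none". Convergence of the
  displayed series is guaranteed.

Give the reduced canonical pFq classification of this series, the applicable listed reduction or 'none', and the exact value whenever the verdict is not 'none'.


Structural cue: t_0 = 1 here, and the denominator's factorial ratio (C = 1, x = 1/2) is a lower Pochhammer.
Term ratio: r(k) = \frac{1}{2} * 1 / [(k+1) (k+1) (k+1)] - rational in k, leading ratio \frac{1}{2}; with t_0 = 1, classification follows.

This is 1 * 0F2(-; 1, 1; \frac{1}{2}) in reduced canonical form. Verdict: none - this 0F2 at x = \frac{1}{2} matches no listed pattern, and upper {-} holds no stopper.


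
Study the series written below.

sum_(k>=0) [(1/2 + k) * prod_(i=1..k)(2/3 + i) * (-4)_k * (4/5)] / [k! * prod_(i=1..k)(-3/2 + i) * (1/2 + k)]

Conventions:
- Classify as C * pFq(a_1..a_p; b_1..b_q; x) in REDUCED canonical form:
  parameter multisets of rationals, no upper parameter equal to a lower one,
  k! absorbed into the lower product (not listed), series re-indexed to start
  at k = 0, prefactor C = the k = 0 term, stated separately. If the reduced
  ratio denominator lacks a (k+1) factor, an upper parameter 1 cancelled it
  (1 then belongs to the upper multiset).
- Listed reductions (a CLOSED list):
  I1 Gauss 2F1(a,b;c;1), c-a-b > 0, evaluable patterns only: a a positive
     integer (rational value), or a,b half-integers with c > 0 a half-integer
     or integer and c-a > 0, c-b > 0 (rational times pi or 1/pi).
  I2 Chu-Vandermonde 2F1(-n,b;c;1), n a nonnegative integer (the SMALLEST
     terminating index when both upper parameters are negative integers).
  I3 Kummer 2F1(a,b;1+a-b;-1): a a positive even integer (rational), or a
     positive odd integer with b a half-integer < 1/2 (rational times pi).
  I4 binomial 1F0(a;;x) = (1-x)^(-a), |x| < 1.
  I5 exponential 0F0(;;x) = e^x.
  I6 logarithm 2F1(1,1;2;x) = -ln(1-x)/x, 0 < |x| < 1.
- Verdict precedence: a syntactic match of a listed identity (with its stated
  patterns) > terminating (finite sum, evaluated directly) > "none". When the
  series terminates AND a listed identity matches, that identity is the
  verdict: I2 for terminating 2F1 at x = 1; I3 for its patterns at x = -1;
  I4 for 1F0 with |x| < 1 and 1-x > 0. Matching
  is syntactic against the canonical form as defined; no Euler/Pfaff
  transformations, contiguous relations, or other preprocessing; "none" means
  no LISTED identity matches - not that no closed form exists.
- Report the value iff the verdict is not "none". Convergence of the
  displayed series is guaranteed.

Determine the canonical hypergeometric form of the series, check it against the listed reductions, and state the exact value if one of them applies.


Key step: from the first term 4/5: the factor k + 1/2 cancels (top and bottom), leaving prefactor 4/5.
Ratio: r(k) = 1 * (k-4) (k+5/3) / [(k-1/2) (k+1)] - poly over poly, x = 1 from leading terms; C = 4/5 at k = 0.

Prefactor 4/5, argument 1: 2F1 with upper {-4, 5/3} over lower {-1/2}. Verdict: this is Vandermonde's identity (I2) (terminating 2F1 at x = 1 with n = 4, b = 5/3, c = -1/2). Value: 364/1215.


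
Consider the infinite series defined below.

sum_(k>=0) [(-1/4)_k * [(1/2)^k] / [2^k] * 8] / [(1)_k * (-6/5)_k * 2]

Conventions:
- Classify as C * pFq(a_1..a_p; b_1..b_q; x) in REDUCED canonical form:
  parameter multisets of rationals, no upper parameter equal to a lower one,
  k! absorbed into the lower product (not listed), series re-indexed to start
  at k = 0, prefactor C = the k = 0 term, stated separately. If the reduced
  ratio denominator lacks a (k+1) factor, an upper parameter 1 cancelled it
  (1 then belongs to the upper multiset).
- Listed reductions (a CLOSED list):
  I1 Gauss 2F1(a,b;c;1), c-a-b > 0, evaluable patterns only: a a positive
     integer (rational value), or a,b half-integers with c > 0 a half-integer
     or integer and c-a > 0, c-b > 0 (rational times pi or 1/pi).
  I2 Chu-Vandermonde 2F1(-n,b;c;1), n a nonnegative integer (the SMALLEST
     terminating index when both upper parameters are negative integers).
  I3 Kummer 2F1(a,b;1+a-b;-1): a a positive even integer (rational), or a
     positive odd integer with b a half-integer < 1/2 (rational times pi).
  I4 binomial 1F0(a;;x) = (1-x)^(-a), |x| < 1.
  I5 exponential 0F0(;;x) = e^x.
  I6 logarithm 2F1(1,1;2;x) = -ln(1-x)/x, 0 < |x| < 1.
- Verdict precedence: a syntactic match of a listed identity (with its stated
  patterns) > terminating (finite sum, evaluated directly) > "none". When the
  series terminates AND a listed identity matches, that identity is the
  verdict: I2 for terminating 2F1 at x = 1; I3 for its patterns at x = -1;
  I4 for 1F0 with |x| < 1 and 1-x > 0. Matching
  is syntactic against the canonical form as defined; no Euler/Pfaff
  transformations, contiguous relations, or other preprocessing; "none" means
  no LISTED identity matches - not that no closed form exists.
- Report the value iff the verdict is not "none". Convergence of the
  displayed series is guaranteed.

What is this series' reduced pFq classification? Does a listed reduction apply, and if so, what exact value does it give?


Reduced: x = 1/4, 1F1, upper = {-1/4}, lower = {-6/5}, C = 4. Verdict: none. No listed pattern accepts 1F1(-1/4; -6/5; 1/4).

First insight: t_0 being 4, (1)_k (prefactor 4) is k! itself.
Consecutive-term ratio: r(k) = (1/4) * (k-1/4) / [(k-6/5) (k+1)] - rational in k, leading ratio (1/4); with t_0 = 4, classification follows.


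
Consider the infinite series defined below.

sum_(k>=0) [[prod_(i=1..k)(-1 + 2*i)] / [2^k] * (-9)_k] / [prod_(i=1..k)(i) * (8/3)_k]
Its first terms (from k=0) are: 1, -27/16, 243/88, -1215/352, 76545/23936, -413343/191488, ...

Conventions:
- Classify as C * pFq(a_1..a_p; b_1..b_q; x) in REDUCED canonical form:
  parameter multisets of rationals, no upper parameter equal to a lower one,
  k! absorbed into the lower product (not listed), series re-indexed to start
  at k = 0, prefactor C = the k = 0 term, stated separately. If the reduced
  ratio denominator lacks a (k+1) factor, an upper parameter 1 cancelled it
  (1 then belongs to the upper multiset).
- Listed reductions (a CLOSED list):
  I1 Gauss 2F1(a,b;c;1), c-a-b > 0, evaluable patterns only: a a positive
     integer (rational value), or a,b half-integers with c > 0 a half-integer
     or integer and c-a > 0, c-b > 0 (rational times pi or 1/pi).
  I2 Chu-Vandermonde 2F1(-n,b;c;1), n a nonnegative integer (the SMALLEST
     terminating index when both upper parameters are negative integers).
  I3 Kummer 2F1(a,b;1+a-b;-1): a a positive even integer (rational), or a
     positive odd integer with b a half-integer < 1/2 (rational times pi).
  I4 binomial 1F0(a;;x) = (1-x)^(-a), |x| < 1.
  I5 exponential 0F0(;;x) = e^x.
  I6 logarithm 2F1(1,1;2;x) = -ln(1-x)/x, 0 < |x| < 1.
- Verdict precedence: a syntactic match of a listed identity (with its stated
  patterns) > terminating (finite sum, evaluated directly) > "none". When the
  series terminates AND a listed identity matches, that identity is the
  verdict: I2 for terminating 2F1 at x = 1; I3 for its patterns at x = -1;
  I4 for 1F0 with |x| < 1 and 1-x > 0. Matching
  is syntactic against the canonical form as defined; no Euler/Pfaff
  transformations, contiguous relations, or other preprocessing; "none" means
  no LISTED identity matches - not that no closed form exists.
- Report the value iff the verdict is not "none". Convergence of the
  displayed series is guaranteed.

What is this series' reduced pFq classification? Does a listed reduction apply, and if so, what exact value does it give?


Reduced: x = 1, 2F1, upper = {-9, 1/2}, lower = {8/3}, C = 1. Verdict at x = 1: the Chu-Vandermonde identity I2 matches (terminating 2F1 at x = 1 with n = 9, b = 1/2, c = 8/3). Value: 10003531825/23779606528.

The tell: x = 1 and the odd product 1*3*...*(2k-1) (C = 1, x = 1) is 2^k (1/2)_k.
Term ratio: r(k) = 1 * (k-9) (k+1/2) / [(k+8/3) (k+1)] - rational in k. x = 1; t_0 = 1; negate the roots.


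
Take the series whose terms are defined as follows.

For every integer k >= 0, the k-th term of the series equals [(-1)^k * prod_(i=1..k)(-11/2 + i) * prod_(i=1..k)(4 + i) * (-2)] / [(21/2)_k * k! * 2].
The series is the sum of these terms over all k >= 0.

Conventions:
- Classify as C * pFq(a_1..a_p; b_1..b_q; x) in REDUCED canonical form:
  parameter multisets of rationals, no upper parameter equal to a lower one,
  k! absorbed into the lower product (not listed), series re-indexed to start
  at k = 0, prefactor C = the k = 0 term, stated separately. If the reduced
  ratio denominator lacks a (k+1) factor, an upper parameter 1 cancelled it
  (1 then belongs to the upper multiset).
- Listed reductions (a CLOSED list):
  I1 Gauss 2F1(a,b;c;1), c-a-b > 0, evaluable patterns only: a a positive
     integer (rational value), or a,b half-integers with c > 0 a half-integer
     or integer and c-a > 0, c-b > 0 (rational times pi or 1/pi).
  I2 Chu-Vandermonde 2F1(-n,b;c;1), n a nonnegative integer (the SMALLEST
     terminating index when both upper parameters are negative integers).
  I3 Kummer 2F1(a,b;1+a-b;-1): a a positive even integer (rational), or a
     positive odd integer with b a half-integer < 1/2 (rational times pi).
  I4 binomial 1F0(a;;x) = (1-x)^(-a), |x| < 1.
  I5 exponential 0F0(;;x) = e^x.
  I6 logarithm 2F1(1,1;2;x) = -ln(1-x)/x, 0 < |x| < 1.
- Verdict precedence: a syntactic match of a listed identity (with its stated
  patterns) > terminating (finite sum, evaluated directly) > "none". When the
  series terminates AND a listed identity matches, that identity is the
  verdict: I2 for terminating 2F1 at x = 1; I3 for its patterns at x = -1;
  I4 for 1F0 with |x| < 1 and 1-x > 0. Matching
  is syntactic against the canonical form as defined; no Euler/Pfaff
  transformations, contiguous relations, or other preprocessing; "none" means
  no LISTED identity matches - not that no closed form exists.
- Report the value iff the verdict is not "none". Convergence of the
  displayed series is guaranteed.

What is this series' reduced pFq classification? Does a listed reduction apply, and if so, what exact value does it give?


First insight: t_0 being -1, the running product (C = -1, x = -1) telescopes to a rising factorial.
Consecutive-term ratio: r(k) = (-1) * (k-9/2) (k+5) / [(k+21/2) (k+1)] - rational in k, leading ratio (-1); with t_0 = -1, classification follows.

Canonical form: C = -1 times 2F1 with upper {-9/2, 5}, lower {21/2}, x = -1. Verdict (x = -1): the Kummer evaluation I3 applies (x = -1; c = 21/2 equals 1+a-b for upper {-9/2, 5}: listed pattern). Sum: (-2078505/1048576) * pi.


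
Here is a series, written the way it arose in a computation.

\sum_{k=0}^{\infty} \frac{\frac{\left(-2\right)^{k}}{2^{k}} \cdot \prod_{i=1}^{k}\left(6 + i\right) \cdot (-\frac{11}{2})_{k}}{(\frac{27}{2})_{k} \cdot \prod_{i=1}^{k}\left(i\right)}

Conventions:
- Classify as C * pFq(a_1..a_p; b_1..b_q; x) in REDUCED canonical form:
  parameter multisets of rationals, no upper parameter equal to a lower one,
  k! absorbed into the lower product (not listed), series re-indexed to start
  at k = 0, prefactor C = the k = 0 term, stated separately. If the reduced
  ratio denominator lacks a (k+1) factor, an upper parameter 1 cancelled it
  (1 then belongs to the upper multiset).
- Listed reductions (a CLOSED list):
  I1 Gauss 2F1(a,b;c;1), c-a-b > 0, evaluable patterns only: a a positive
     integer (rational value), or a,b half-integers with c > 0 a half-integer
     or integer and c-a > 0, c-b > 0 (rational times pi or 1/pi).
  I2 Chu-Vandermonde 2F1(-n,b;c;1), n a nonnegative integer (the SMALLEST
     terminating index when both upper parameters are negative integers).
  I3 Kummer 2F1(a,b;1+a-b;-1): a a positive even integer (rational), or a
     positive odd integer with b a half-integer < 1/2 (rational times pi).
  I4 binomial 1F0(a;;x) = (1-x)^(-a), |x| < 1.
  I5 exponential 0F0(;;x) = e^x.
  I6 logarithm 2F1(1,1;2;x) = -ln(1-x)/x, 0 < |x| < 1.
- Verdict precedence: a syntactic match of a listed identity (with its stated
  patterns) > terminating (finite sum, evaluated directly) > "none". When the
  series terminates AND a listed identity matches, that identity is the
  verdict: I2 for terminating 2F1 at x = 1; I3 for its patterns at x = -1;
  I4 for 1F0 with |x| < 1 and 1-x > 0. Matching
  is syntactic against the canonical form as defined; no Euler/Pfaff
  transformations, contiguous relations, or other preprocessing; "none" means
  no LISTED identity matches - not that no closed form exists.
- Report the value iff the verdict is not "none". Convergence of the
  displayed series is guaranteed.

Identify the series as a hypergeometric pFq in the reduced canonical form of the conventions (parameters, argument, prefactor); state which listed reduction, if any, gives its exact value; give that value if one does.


The tell: t_0 = 1 here, and the running product (prefactor 1) telescopes to a rising factorial.
Step ratio: r(k) = -1 * (k-\frac{11}{2}) (k+7) / [(k+\frac{27}{2}) (k+1)] - rational in k, leading ratio -1; with t_0 = 1, classification follows.

x = -1 here; the reduced form reads 2F1, upper {-\frac{11}{2}, 7}, lower {\frac{27}{2}}, C = 1. Verdict: Kummer's theorem (I3) fires (x = -1; c = \frac{27}{2} equals 1+a-b for upper {-\frac{11}{2}, 7}: listed pattern). Its exact value is \frac{929553625}{268435456} \cdot \pi.


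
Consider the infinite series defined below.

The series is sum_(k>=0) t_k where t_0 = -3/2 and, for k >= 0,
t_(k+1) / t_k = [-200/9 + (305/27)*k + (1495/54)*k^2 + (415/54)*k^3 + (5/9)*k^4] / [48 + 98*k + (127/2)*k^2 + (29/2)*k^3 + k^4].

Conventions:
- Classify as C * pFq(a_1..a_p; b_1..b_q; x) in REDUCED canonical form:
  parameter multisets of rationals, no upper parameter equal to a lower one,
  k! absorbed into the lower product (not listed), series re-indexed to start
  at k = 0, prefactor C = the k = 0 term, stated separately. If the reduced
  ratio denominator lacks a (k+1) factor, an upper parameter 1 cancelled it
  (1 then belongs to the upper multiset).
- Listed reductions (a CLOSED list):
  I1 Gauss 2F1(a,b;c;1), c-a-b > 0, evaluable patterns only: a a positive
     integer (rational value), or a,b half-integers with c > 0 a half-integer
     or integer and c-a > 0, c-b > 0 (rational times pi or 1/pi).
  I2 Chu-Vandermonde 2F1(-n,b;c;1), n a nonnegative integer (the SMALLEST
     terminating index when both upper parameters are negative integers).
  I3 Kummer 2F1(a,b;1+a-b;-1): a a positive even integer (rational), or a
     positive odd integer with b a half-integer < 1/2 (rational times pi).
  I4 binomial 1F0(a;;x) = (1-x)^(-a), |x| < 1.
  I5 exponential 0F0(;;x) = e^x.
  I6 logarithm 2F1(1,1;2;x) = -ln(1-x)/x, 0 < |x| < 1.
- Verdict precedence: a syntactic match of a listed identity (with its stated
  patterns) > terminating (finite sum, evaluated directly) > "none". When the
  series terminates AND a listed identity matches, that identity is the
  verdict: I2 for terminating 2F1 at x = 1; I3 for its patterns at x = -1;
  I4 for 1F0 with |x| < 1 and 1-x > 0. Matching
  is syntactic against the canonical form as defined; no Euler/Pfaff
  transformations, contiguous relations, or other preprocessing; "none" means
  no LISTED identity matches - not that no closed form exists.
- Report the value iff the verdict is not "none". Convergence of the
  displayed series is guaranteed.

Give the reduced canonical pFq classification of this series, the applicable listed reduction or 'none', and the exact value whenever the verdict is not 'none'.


This is -3/2 * 2F1(-2/3, 5; 4; 5/9) in reduced canonical form. Verdict: none here - no I1-I6 shape fits x = 5/9 with lower {4}.

Key observation: t_0 being -3/2, factor the ratio over Q (C = -3/2): negated roots = parameters.
Consecutive-term ratio: r(k) = (5/9) * (k-2/3) (k+5) / [(k+4) (k+1)] ; factor over Q: parameters, x = (5/9), and C = -3/2.


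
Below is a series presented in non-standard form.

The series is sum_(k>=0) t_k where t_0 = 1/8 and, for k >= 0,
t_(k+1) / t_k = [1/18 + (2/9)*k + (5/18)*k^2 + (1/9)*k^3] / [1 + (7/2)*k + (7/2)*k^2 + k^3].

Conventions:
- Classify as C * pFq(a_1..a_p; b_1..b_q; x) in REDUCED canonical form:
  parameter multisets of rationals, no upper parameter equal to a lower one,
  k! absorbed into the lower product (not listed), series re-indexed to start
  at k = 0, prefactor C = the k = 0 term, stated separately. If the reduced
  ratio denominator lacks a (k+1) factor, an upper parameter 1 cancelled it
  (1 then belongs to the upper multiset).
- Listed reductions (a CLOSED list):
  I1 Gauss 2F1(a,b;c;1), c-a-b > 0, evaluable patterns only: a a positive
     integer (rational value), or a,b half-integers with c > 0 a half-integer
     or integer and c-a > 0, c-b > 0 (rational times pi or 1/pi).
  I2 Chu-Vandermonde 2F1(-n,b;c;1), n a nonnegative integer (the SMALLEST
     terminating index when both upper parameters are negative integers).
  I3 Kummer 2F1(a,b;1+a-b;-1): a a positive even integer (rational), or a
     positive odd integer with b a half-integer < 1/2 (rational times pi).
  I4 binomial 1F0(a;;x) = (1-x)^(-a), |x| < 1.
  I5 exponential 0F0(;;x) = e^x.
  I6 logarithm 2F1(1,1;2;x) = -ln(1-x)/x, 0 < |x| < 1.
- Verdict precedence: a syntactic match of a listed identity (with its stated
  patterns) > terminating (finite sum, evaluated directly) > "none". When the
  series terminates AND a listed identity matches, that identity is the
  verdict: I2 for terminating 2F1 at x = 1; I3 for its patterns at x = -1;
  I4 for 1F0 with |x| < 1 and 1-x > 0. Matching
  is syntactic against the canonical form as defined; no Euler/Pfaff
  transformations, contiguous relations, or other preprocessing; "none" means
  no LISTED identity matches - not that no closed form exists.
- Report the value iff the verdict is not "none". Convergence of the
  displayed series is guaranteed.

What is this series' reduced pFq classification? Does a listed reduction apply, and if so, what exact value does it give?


The series (x = 1/9) is 2F1: upper {1, 1}, lower {2}, prefactor 1/8. Verdict: the I6 logarithm reduction fires (the logarithm: parameters (1,1;2), x = 1/9). Value: (-9/8) * ln(8/9).

First insight: x = (1/9) and factor the ratio over Q (C = 1/8, x = 1/9): negated roots = parameters.
Term ratio: r(k) = (1/9) * (k+1) (k+1) / [(k+2) (k+1)] - rational in k. x = (1/9); t_0 = 1/8; negate the roots.


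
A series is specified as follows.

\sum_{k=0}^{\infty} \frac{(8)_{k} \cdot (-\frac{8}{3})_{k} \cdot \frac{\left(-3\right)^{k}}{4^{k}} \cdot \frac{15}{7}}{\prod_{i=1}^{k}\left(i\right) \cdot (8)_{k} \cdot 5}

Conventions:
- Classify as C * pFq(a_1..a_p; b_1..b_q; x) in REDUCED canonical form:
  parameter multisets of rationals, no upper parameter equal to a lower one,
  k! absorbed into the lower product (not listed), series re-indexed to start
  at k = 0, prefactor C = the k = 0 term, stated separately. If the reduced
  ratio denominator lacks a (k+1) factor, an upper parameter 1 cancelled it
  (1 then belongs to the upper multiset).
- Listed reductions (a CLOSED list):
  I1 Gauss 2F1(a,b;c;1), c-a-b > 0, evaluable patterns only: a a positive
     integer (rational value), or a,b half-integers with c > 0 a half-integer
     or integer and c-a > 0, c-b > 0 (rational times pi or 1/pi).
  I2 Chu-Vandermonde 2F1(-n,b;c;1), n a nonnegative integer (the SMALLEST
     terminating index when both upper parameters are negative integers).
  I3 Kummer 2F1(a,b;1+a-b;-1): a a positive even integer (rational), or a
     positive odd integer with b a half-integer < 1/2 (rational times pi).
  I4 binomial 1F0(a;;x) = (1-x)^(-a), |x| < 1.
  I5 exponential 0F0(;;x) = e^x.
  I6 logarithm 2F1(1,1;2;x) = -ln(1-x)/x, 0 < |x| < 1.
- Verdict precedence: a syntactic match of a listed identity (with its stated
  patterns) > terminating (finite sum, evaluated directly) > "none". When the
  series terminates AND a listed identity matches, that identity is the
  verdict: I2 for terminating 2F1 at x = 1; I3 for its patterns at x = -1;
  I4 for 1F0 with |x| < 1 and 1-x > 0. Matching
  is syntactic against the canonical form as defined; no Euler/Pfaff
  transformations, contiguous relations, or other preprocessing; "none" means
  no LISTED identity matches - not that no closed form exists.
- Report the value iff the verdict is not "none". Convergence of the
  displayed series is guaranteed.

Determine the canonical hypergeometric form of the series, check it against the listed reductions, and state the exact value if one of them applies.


Structural cue: t_0 = \frac{3}{7} here, and the constant factors (prefactor 3/7) combine into one prefactor.
Ratio: r(k) = -\frac{3}{4} * (k-\frac{8}{3}) / [(k+1)] - rational in k, leading ratio -\frac{3}{4}; with t_0 = \frac{3}{7}, classification follows.

Canonical form: C = \frac{3}{7} times 1F0 with upper {-\frac{8}{3}}, lower {-}, x = -\frac{3}{4}. Verdict at x = -\frac{3}{4}: the I4 binomial reduction matches (the 1F0 binomial series: exponent 8/3, x = -\frac{3}{4}). Its exact value is \frac{3}{7} \cdot \left(\frac{7}{4}\right)^{\frac{8}{3}}.
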